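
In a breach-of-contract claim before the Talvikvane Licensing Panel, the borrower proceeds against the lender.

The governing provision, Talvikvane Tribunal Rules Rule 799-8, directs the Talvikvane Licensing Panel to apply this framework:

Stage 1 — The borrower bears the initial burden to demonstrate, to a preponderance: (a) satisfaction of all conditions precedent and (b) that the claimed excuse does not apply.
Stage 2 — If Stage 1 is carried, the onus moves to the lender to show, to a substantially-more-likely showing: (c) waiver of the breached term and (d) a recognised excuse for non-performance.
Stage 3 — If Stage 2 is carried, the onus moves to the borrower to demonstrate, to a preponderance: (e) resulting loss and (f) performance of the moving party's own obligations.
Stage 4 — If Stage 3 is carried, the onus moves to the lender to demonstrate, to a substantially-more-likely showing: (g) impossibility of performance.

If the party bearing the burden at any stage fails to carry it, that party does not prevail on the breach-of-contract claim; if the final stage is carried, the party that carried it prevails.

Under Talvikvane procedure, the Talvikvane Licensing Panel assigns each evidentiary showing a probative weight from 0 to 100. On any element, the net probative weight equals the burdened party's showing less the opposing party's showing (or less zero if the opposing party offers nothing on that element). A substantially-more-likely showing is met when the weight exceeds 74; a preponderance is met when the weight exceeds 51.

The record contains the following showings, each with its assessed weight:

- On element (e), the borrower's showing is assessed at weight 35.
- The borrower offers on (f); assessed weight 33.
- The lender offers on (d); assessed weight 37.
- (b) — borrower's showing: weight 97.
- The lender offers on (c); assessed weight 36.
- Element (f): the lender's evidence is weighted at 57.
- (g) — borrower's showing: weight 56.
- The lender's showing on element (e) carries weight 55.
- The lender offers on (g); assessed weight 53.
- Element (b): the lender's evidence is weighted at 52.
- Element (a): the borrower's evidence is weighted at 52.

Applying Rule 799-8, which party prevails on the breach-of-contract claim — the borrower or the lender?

At Stage 1 the borrower must meet a preponderance (weight exceeds 51): on (a) the weight is 52, > 51, so (a) meets the standard; on (b) the weight is 97 less the opposing 52 gives net 45, which does not exceed 51, so (b) does not meet the standard.
  Stage 1 not carried; the borrower fails its burden.
The lender prevails.

lender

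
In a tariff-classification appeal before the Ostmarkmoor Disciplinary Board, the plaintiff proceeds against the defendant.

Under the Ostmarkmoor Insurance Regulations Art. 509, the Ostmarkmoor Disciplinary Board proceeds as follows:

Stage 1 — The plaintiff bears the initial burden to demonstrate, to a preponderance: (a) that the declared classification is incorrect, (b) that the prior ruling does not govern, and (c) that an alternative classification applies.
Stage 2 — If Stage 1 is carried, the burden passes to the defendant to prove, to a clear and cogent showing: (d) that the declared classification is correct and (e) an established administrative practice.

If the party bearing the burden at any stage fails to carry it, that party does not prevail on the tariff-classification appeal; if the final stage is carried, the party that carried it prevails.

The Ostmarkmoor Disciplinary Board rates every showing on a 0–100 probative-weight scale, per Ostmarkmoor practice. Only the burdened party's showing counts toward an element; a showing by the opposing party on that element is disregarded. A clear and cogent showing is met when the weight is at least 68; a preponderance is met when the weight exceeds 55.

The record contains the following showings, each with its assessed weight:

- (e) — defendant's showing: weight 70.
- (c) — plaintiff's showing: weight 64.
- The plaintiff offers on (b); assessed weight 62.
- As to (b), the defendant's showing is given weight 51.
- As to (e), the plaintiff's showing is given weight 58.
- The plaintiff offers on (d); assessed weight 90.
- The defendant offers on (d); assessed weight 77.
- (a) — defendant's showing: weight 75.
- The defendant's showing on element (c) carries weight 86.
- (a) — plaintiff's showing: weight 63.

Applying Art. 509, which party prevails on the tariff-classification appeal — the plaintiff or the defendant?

defendant

Stage 1 (plaintiff, a preponderance, weight exceeds 55): (a) 63 (defendant's 75 disregarded) > 55 — meets; (b) 62 (defendant's 51 disregarded) > 55 — meets; (c) 64 (defendant's 86 disregarded) > 55 — meets.
  Stage 1 is satisfied; the onus moves to the defendant.
Stage 2 (defendant, a clear and cogent showing, weight is at least 68): (d) 77 (plaintiff's 90 disregarded) ≥ 68 — meets; (e) 70 (plaintiff's 58 disregarded) ≥ 68 — meets.
  The defendant carries the last stage.
All stages carried — the defendant prevails.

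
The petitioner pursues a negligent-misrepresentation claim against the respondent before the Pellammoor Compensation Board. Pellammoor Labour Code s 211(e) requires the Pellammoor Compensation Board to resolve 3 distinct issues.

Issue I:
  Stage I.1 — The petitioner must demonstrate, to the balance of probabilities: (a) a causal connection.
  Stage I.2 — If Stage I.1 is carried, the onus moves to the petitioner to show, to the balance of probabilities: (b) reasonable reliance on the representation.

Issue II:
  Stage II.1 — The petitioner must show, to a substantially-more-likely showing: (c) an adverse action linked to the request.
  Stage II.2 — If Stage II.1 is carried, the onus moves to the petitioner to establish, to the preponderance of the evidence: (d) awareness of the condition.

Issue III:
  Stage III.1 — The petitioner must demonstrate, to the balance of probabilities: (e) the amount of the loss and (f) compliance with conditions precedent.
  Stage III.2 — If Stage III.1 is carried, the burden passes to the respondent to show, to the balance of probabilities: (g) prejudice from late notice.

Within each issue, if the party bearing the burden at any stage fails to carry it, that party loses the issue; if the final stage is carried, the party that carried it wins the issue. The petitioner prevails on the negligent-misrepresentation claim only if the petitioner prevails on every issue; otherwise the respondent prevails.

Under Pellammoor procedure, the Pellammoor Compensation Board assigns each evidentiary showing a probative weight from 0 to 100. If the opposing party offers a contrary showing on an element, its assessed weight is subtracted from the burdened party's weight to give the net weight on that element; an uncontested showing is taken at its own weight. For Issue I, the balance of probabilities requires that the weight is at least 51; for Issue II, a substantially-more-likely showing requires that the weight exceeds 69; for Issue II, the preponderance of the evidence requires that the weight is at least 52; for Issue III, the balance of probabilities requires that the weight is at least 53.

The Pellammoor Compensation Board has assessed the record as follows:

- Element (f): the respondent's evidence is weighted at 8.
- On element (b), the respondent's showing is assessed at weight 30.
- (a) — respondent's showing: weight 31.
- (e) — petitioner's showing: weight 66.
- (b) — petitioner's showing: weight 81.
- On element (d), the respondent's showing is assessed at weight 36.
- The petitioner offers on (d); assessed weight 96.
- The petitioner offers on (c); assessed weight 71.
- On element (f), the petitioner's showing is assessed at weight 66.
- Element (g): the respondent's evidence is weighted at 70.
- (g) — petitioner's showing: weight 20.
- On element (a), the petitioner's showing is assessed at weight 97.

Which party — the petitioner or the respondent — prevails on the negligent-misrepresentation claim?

— Issue I —
Stage I.1 (petitioner, the balance of probabilities, weight is at least 51): (a) net 97−31=66 ≥ 51 — meets.
  Stage I.1 carried; the burden remains with the petitioner.
Stage I.2 (petitioner, the balance of probabilities, weight is at least 51): (b) net 81−30=51 ≥ 51 — meets.
  All elements met at the final stage.
All stages carried — the petitioner prevails on this issue.
— Issue II —
At Stage II.1 the petitioner must meet a substantially-more-likely showing (weight exceeds 69): on (c) the weight is 71, which does exceed 69, so (c) meets the standard.
  All elements met. The petitioner retains the burden for Stage II.2.
At Stage II.2 the petitioner must meet the preponderance of the evidence (weight is at least 52): on (d) the weight is 96 less the opposing 36 gives net 60, which does reach 52, so (d) meets the standard.
  Stage II.2 carried; the final stage is satisfied.
Every stage carried; the petitioner prevails on this issue.
— Issue III —
At Stage III.1 the petitioner must meet the balance of probabilities (weight is at least 53): on (e) the weight is 66, ≥ 53, so (e) meets the standard; on (f) the weight is 66 less the opposing 8 gives net 58, which does reach 53, so (f) meets the standard.
  The petitioner carries Stage III.1; the respondent now bears the burden.
At Stage III.2 the respondent must meet the balance of probabilities (weight is at least 53): on (g) the weight is 70 less the opposing 20 gives net 50, < 53, so (g) does not meet the standard.
  Stage III.2 not carried; the respondent fails its burden.
So the petitioner prevails on this issue.
Per-issue: Issue I → petitioner; Issue II → petitioner; Issue III → petitioner. The petitioner must prevail on every issue; overall, the petitioner prevails.

petitioner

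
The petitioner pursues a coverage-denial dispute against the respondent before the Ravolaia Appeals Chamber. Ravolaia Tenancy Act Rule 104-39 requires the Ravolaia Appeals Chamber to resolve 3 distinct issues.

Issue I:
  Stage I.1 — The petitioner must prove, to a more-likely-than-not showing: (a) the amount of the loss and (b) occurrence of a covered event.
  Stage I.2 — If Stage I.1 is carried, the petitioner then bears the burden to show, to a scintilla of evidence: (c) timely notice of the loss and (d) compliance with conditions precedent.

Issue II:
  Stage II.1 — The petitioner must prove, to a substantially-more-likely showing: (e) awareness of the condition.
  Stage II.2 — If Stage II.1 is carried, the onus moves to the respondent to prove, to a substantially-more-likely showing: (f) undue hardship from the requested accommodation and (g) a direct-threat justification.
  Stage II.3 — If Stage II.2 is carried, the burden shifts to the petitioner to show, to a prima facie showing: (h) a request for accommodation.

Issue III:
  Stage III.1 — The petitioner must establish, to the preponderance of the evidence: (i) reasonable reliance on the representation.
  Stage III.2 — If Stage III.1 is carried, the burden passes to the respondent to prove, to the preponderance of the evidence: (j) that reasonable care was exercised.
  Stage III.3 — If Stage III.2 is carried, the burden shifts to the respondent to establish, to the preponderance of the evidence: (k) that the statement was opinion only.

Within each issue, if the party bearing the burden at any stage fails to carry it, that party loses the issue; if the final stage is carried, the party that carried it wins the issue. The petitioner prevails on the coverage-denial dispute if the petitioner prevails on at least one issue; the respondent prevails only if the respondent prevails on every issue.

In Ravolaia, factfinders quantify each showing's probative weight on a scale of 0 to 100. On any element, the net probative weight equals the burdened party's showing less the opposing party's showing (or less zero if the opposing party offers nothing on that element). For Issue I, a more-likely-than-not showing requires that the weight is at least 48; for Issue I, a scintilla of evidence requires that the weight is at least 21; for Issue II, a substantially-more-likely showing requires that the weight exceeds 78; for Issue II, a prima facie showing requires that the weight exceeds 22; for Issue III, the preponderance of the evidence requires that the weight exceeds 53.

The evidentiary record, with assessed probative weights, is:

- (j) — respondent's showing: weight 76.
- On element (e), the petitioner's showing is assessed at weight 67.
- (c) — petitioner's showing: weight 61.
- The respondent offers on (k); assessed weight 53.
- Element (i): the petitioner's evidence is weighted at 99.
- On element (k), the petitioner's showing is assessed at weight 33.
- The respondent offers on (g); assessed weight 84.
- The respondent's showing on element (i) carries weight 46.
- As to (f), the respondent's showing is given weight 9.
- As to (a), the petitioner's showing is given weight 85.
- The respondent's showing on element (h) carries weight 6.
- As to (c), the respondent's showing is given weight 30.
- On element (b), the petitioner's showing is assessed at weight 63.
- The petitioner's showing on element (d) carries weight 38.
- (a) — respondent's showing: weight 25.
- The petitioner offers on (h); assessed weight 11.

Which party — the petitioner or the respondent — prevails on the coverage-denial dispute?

— Issue I —
Stage I.1 (petitioner, a more-likely-than-not showing, weight is at least 48): (a) net 85−25=60 ≥ 48 — meets; (b) 63 ≥ 48 — meets.
  Stage I.1 is satisfied; the petitioner continues to bear the burden.
Stage I.2 (petitioner, a scintilla of evidence, weight is at least 21): (c) net 61−30=31 ≥ 21 — meets; (d) 38 ≥ 21 — meets.
  All elements met at the final stage.
With every stage satisfied, the petitioner prevails on this issue.
— Issue II —
At Stage II.1 the petitioner must meet a substantially-more-likely showing (weight exceeds 78): on (e) the weight is 67, ≤ 78, so (e) does not meet the standard.
  Stage II.1 not carried; the petitioner fails its burden.
So the respondent prevails on this issue.
— Issue III —
At Stage III.1 the petitioner must meet the preponderance of the evidence (weight exceeds 53): on (i) the weight is 99 less the opposing 46 gives net 53, which does not exceed 53, so (i) does not meet the standard.
  The petitioner does not carry Stage III.1.
The analysis ends at Stage III.1; the respondent prevails on this issue.
Per-issue: Issue I → petitioner; Issue II → respondent; Issue III → respondent. The petitioner must prevail on at least one issue; overall, the petitioner prevails.

petitioner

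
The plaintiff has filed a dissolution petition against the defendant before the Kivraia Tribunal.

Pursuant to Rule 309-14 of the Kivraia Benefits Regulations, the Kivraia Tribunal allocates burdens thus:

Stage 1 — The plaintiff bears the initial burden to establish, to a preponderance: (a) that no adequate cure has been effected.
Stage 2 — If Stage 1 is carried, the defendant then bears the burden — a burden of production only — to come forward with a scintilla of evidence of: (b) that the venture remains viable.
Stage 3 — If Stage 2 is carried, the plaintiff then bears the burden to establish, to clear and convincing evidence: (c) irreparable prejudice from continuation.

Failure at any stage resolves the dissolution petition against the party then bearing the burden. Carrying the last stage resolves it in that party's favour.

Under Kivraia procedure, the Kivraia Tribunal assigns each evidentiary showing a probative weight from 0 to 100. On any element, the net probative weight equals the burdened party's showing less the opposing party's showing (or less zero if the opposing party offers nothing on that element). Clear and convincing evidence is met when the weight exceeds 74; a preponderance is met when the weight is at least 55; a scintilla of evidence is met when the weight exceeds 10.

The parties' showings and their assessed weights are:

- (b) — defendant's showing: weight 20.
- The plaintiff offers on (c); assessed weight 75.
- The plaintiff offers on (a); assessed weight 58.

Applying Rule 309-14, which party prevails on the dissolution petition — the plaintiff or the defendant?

Stage 1 — burden on plaintiff; standard: a preponderance (weight is at least 55).
    (a): 58 ≥ 55 [met]
  The plaintiff carries Stage 1; the defendant now bears the burden.
Stage 2 — burden on defendant; standard: a scintilla of evidence (weight exceeds 10).
    (b): 20 > 10 [met]
  Stage 2 is satisfied; the onus moves to the plaintiff.
Stage 3 — burden on plaintiff; standard: clear and convincing evidence (weight exceeds 74).
    (c): 75 > 74 [met]
  The plaintiff carries the last stage.
All stages carried — the plaintiff prevails.

plaintiff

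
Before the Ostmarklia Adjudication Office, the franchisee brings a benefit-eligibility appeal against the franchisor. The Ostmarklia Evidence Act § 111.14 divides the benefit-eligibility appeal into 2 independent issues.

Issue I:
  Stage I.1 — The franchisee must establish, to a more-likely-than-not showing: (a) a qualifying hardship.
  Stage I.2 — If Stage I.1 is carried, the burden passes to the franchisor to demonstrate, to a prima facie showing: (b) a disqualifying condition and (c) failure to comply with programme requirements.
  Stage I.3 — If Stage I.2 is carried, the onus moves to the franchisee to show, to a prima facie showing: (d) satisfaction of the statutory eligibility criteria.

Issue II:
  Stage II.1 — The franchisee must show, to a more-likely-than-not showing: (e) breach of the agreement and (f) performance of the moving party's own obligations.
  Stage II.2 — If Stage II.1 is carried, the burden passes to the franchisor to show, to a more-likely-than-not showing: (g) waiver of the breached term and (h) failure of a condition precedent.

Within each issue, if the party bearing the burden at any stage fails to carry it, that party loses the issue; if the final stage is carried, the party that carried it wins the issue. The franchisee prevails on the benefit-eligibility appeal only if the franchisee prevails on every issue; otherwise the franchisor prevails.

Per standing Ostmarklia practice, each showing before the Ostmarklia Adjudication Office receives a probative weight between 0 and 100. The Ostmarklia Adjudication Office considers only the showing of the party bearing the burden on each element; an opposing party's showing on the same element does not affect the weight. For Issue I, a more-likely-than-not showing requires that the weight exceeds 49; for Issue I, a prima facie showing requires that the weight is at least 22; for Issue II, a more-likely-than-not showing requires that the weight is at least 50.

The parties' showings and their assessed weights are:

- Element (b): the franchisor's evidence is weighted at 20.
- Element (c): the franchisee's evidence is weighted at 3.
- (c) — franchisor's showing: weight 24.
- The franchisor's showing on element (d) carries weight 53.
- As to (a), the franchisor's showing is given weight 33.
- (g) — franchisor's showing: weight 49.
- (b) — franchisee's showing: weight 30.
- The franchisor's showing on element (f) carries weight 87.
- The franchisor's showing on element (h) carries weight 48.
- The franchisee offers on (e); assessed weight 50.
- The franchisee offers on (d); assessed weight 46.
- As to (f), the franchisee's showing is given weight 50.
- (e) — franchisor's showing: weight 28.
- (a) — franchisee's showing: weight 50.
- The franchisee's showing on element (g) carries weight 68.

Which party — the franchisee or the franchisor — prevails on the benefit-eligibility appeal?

— Issue I —
At Stage I.1 the franchisee must meet a more-likely-than-not showing (weight exceeds 49): on (a) the weight is 50 (the franchisor's 33 is given no effect), which does exceed 49, so (a) meets the standard.
  Stage I.1 is satisfied; the onus moves to the franchisor.
At Stage I.2 the franchisor must meet a prima facie showing (weight is at least 22): on (b) the weight is 20 (the franchisee's 30 is given no effect), < 22, so (b) does not meet the standard; on (c) the weight is 24 (the franchisee's 3 is given no effect), ≥ 22, so (c) meets the standard.
  The franchisor does not carry Stage I.2.
So the franchisee prevails on this issue.
— Issue II —
At Stage II.1 the franchisee must meet a more-likely-than-not showing (weight is at least 50): on (e) the weight is 50 (the franchisor's 28 is given no effect), which does reach 50, so (e) meets the standard; on (f) the weight is 50 (the franchisor's 87 is given no effect), which does reach 50, so (f) meets the standard.
  The franchisee carries Stage II.1; the franchisor now bears the burden.
At Stage II.2 the franchisor must meet a more-likely-than-not showing (weight is at least 50): on (g) the weight is 49 (the franchisee's 68 is given no effect), which does not reach 50, so (g) does not meet the standard; on (h) the weight is 48, < 50, so (h) does not meet the standard.
  Not every element is met, so the franchisor fails to carry Stage II.2.
The analysis ends at Stage II.2; the franchisee prevails on this issue.
Per-issue: Issue I → franchisee; Issue II → franchisee. The franchisee must prevail on every issue; overall, the franchisee prevails.

franchisee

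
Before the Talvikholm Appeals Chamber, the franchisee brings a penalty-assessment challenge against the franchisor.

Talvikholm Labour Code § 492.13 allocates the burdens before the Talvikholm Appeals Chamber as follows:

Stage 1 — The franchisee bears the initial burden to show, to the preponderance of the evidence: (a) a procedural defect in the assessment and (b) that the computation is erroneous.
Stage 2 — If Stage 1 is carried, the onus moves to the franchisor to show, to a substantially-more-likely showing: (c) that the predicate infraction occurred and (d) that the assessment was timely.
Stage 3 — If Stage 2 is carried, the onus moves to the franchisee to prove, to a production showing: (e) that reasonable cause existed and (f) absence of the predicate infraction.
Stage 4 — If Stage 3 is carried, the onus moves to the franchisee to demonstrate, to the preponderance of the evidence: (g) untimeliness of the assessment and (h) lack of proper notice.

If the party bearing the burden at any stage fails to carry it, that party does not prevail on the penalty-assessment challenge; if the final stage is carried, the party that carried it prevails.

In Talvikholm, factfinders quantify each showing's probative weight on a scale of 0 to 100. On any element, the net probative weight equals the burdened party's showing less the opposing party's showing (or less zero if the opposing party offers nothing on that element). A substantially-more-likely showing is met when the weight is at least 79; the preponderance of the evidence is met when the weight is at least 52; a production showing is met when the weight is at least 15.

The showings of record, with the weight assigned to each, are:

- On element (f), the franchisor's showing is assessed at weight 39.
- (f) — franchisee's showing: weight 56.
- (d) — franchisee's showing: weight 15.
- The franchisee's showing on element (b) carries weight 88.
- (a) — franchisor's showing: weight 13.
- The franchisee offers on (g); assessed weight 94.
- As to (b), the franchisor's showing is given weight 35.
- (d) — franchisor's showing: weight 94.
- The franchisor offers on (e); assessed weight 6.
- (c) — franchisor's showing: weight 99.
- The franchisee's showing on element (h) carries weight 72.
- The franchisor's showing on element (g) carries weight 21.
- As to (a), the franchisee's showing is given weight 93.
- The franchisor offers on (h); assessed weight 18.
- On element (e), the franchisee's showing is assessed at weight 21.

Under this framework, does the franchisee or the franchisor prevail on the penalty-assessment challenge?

franchisee

Stage 1 (franchisee, the preponderance of the evidence, weight is at least 52): (a) net 93−13=80 ≥ 52 — meets; (b) net 88−35=53 ≥ 52 — meets.
  Stage 1 is satisfied; the onus moves to the franchisor.
Stage 2 (franchisor, a substantially-more-likely showing, weight is at least 79): (c) 99 ≥ 79 — meets; (d) net 94−15=79 ≥ 79 — meets.
  Stage 2 carried; the burden shifts to the franchisee.
Stage 3 (franchisee, a production showing, weight is at least 15): (e) net 21−6=15 ≥ 15 — meets; (f) net 56−39=17 ≥ 15 — meets.
  Stage 3 is satisfied; the franchisee continues to bear the burden.
Stage 4 (franchisee, the preponderance of the evidence, weight is at least 52): (g) net 94−21=73 ≥ 52 — meets; (h) net 72−18=54 ≥ 52 — meets.
  Stage 4 carried; the final stage is satisfied.
With every stage satisfied, the franchisee prevails.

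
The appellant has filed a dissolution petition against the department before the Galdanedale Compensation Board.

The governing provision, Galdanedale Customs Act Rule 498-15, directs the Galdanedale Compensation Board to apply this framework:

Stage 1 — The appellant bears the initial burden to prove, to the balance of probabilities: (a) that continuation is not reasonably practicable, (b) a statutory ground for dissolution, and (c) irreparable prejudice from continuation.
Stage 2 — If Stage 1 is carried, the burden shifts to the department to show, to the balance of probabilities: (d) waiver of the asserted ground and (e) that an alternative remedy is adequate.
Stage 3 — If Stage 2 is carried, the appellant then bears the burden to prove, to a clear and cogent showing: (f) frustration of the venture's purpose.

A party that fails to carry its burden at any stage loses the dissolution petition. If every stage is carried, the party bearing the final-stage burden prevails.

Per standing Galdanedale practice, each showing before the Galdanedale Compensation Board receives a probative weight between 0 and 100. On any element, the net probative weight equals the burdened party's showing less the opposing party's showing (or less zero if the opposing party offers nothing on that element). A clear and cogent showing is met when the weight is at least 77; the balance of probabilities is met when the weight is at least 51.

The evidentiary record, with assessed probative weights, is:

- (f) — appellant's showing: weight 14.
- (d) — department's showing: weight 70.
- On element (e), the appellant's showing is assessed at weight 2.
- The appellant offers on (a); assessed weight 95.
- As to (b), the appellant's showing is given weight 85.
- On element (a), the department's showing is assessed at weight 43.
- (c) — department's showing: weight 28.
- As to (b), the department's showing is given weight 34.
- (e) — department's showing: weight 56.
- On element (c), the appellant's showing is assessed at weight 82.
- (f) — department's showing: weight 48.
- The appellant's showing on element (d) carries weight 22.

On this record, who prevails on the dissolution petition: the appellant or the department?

At Stage 1 the appellant must meet the balance of probabilities (weight is at least 51): on (a) the weight is 95 less the opposing 43 gives net 52, ≥ 51, so (a) meets the standard; on (b) the weight is 85 less the opposing 34 gives net 51, which does reach 51, so (b) meets the standard; on (c) the weight is 82 less the opposing 28 gives net 54, ≥ 51, so (c) meets the standard.
  Stage 1 carried; the burden shifts to the department.
At Stage 2 the department must meet the balance of probabilities (weight is at least 51): on (d) the weight is 70 less the opposing 22 gives net 48, which does not reach 51, so (d) does not meet the standard; on (e) the weight is 56 less the opposing 2 gives net 54, ≥ 51, so (e) meets the standard.
  Stage 2 not carried; the department fails its burden.
So the appellant prevails.

appellant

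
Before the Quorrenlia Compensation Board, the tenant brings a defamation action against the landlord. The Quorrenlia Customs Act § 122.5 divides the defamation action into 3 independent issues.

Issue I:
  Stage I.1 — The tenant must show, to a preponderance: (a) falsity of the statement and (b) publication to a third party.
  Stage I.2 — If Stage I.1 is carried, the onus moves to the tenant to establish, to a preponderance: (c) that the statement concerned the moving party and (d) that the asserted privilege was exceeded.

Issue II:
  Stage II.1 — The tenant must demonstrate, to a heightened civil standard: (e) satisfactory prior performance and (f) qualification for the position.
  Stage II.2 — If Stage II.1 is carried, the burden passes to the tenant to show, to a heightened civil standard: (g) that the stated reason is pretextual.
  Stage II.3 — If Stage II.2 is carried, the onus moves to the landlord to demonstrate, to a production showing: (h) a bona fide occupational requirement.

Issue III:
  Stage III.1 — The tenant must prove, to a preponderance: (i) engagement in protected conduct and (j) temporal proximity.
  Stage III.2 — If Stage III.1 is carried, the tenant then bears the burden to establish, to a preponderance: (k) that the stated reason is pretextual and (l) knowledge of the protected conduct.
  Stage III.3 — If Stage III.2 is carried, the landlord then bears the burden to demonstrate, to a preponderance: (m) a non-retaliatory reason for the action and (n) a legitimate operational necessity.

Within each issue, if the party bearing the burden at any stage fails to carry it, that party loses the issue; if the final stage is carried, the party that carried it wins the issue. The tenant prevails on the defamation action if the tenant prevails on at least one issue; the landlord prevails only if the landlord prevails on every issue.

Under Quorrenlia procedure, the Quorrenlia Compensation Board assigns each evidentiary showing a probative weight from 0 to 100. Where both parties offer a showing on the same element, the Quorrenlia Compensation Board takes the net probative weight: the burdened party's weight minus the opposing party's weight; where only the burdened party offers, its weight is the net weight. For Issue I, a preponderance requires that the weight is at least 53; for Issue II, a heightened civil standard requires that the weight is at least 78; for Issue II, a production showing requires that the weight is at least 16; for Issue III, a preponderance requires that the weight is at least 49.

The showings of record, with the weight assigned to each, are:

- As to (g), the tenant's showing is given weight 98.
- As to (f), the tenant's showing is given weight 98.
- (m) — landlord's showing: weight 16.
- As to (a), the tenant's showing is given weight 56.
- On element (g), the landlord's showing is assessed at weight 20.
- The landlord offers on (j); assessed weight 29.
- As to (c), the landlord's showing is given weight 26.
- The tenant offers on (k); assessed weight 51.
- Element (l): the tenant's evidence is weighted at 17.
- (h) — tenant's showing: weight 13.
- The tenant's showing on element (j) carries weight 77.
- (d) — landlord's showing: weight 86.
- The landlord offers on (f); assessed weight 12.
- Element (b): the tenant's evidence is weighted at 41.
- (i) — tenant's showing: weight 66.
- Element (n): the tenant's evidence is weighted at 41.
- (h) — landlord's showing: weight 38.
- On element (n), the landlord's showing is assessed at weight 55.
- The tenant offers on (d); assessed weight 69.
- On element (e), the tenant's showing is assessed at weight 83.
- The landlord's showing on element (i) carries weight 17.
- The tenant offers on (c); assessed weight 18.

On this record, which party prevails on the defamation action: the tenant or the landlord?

— Issue I —
Stage I.1 — burden on tenant; standard: a preponderance (weight is at least 53).
    (a): 56 ≥ 53 [met]
    (b): 41 < 53 [not met]
  The tenant does not carry Stage I.1.
The analysis ends at Stage I.1; the landlord prevails on this issue.
— Issue II —
At Stage II.1 the tenant must meet a heightened civil standard (weight is at least 78): on (e) the weight is 83, which does reach 78, so (e) meets the standard; on (f) the weight is 98 less the opposing 12 gives net 86, which does reach 78, so (f) meets the standard.
  All elements met. The tenant retains the burden for Stage II.2.
At Stage II.2 the tenant must meet a heightened civil standard (weight is at least 78): on (g) the weight is 98 less the opposing 20 gives net 78, which does reach 78, so (g) meets the standard.
  Stage II.2 carried; the burden shifts to the landlord.
At Stage II.3 the landlord must meet a production showing (weight is at least 16): on (h) the weight is 38 less the opposing 13 gives net 25, ≥ 16, so (h) meets the standard.
  The landlord carries the last stage.
Every stage carried; the landlord prevails on this issue.
— Issue III —
Stage III.1 (tenant, a preponderance, weight is at least 49): (i) net 66−17=49 ≥ 49 — meets; (j) net 77−29=48 < 49 — fails.
  Not every element is met, so the tenant fails to carry Stage III.1.
So the landlord prevails on this issue.
Per-issue: Issue I → landlord; Issue II → landlord; Issue III → landlord. The tenant must prevail on at least one issue; overall, the landlord prevails.

landlord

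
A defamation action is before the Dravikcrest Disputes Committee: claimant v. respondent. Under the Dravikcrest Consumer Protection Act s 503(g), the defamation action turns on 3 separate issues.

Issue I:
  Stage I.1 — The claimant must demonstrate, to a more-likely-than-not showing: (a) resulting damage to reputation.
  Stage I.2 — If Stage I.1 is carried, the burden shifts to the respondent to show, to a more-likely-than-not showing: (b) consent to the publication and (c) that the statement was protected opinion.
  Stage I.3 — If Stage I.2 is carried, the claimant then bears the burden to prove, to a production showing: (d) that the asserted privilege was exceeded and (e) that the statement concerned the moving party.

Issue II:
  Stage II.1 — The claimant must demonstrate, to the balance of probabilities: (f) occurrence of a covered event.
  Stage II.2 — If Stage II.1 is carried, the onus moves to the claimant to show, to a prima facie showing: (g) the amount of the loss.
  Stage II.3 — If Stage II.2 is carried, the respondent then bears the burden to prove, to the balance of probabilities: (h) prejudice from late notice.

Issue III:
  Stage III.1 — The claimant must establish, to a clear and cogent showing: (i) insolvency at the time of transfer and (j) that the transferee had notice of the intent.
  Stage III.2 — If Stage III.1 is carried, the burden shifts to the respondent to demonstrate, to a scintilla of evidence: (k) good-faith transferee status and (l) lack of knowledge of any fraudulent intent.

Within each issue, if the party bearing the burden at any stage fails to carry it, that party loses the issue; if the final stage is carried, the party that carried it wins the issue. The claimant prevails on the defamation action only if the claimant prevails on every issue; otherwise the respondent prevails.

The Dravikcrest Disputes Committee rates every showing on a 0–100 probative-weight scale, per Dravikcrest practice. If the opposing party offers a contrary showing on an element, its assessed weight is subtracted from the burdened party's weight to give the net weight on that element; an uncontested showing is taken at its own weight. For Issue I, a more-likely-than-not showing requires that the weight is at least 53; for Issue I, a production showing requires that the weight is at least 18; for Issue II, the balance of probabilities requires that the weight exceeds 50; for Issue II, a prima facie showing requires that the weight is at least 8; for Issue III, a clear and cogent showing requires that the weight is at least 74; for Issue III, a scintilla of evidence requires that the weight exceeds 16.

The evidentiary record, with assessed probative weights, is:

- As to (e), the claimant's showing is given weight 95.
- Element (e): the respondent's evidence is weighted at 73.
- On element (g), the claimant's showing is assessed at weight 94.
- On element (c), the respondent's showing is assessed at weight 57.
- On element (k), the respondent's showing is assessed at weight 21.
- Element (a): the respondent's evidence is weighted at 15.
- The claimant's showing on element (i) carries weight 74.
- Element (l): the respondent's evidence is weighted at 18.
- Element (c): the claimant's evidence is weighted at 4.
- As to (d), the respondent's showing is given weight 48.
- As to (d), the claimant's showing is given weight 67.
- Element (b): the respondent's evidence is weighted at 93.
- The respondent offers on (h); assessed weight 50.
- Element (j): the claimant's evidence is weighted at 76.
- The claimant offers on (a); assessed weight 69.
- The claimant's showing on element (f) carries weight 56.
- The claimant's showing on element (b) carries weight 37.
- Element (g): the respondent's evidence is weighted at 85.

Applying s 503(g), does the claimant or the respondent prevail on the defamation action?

— Issue I —
Stage I.1 (claimant, a more-likely-than-not showing, weight is at least 53): (a) net 69−15=54 ≥ 53 — meets.
  The claimant carries Stage I.1; the respondent now bears the burden.
Stage I.2 (respondent, a more-likely-than-not showing, weight is at least 53): (b) net 93−37=56 ≥ 53 — meets; (c) net 57−4=53 ≥ 53 — meets.
  Stage I.2 carried; the burden shifts to the claimant.
Stage I.3 (claimant, a production showing, weight is at least 18): (d) net 67−48=19 ≥ 18 — meets; (e) net 95−73=22 ≥ 18 — meets.
  The claimant carries the last stage.
Every stage carried; the claimant prevails on this issue.
— Issue II —
Stage II.1 — burden on claimant; standard: the balance of probabilities (weight exceeds 50).
    (f): 56 > 50 [met]
  Stage II.1 is satisfied; the claimant continues to bear the burden.
Stage II.2 — burden on claimant; standard: a prima facie showing (weight is at least 8).
    (g): 94 − 85 = 9 ≥ 8 [met]
  Stage II.2 carried; the burden shifts to the respondent.
Stage II.3 — burden on respondent; standard: the balance of probabilities (weight exceeds 50).
    (h): 50 ≤ 50 [not met]
  Not every element is met, so the respondent fails to carry Stage II.3.
The analysis ends at Stage II.3; the claimant prevails on this issue.
— Issue III —
Stage III.1 — burden on claimant; standard: a clear and cogent showing (weight is at least 74).
    (i): 74 ≥ 74 [met]
    (j): 76 ≥ 74 [met]
  The claimant carries Stage III.1; the respondent now bears the burden.
Stage III.2 — burden on respondent; standard: a scintilla of evidence (weight exceeds 16).
    (k): 21 > 16 [met]
    (l): 18 > 16 [met]
  Stage III.2 carried; the final stage is satisfied.
Every stage carried; the respondent prevails on this issue.
Per-issue: Issue I → claimant; Issue II → claimant; Issue III → respondent. The claimant must prevail on every issue; overall, the respondent prevails.

respondent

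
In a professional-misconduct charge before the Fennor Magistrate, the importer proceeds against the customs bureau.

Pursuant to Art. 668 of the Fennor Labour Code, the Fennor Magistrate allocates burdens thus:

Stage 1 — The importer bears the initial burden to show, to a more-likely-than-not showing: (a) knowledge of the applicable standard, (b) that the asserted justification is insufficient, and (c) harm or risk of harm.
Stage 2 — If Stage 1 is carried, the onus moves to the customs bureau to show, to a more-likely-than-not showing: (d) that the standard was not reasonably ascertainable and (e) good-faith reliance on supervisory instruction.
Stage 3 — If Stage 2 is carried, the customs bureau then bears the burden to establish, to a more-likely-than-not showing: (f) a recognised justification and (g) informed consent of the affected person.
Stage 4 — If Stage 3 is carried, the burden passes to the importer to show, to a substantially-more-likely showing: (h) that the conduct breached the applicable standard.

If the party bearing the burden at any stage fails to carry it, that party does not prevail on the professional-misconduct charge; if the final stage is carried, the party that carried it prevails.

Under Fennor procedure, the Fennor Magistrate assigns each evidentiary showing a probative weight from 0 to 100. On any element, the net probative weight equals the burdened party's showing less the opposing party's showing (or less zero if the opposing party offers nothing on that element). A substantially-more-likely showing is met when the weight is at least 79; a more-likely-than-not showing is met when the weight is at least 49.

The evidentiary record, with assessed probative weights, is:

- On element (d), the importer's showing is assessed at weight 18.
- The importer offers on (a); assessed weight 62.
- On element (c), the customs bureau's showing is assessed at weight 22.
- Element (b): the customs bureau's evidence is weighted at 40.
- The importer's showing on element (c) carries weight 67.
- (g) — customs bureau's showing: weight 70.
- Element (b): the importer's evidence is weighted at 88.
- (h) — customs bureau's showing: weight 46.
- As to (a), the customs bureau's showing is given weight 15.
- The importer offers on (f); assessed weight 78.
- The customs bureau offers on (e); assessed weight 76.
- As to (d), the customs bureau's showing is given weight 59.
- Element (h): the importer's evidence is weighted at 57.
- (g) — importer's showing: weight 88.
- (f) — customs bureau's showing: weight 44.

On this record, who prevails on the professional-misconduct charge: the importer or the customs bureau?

Stage 1 (importer, a more-likely-than-not showing, weight is at least 49): (a) net 62−15=47 < 49 — fails; (b) net 88−40=48 < 49 — fails; (c) net 67−22=45 < 49 — fails.
  The importer does not carry Stage 1.
The analysis ends at Stage 1; the customs bureau prevails.

customs bureau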